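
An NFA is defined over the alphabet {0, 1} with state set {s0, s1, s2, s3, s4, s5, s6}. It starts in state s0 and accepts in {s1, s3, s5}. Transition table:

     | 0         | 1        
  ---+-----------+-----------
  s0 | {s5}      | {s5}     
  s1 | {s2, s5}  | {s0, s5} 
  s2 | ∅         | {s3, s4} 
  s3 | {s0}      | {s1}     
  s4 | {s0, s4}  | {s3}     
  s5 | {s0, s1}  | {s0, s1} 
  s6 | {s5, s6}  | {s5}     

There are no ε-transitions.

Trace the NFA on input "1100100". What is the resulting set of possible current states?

Start in {s0}.
Read '1': {s0} → {s5}.
Read '1': {s5} → {s0, s1}.
Read '0': {s0, s1} → {s2, s5}.
Read '0': {s2, s5} → {s0, s1}.
Read '1': {s0, s1} → {s0, s5}.
Read '0': {s0, s5} → {s0, s1, s5}.
Read '0': {s0, s1, s5} → {s0, s1, s2, s5}.

{s0, s1, s2, s5}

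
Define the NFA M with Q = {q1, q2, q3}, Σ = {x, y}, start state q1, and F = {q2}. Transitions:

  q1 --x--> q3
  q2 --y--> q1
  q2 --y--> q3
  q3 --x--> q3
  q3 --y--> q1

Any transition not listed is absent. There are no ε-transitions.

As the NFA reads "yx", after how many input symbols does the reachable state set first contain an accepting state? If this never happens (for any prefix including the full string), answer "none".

none

Start in {q1}.
Read 'y': {q1} → ∅.
The set is empty and remains empty for the remaining 1 symbol.
No reachable set along the way intersects F.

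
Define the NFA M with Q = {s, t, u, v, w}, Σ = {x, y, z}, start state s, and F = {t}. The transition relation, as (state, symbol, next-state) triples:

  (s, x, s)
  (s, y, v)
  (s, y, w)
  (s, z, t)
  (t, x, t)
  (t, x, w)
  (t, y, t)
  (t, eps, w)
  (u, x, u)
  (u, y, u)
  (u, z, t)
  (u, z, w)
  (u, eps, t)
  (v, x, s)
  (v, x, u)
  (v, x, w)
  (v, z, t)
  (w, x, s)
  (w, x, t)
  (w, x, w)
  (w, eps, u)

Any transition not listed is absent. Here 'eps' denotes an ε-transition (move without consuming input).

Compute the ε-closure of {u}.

{t, u, w}

Begin with {u}.
ε-move u → t; add t.
ε-move t → w; add w.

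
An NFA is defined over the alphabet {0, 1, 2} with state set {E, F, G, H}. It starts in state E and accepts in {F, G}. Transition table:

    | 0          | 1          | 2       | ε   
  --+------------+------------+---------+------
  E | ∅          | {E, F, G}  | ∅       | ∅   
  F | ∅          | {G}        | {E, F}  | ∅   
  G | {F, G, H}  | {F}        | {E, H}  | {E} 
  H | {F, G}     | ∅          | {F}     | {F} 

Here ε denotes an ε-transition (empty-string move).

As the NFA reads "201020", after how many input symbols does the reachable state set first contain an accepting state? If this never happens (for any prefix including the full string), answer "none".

none

Start in {E}.
Read '2': {E} → ∅.
The set is empty and remains empty for the remaining 5 symbols.
No reachable set along the way intersects F.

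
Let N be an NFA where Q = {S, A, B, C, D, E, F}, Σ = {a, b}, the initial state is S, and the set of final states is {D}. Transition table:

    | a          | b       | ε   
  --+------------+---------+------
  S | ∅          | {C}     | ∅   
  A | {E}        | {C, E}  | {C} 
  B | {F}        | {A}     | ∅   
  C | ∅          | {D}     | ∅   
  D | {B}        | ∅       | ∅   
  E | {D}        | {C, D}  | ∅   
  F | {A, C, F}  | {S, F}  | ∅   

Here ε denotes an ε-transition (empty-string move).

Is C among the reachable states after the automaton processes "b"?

Yes

Start in {S}.
Read 'b': {S} → {C}.
State C is in {C}.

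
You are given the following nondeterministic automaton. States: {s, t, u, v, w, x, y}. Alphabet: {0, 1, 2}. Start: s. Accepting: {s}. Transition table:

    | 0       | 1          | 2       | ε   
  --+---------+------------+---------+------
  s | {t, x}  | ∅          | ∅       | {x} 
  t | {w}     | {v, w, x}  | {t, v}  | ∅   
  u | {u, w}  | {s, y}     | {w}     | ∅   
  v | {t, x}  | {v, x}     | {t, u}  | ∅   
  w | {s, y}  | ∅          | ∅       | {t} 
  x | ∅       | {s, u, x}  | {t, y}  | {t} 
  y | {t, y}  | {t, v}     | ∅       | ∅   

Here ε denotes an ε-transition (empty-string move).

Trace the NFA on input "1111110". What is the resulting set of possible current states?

Start: ε-closure({s}) = {s, t, x}.
Read '1': {s, t, x} → {s, t, u, v, w, x}.
Read '1': {s, t, u, v, w, x} → {s, t, u, v, w, x, y}.
Read '1': {s, t, u, v, w, x, y} → {s, t, u, v, w, x, y}.
Read '1': {s, t, u, v, w, x, y} → {s, t, u, v, w, x, y}.
Read '1': {s, t, u, v, w, x, y} → {s, t, u, v, w, x, y}.
Read '1': {s, t, u, v, w, x, y} → {s, t, u, v, w, x, y}.
Read '0': {s, t, u, v, w, x, y} → {s, t, u, w, x, y}.

{s, t, u, w, x, y}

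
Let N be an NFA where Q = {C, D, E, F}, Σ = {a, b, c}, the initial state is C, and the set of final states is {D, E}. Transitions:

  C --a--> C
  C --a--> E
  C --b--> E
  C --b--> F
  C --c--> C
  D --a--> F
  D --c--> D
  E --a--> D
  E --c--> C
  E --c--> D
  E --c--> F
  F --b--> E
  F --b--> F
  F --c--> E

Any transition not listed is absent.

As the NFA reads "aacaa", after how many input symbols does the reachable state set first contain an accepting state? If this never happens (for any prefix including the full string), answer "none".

1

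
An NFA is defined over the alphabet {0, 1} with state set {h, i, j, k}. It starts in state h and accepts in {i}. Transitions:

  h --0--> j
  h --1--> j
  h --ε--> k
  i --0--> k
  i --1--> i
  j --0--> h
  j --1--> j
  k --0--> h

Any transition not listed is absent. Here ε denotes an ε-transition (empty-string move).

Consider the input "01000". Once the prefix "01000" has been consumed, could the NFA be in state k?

Yes

Start: ε-closure({h}) = {h, k}.
Read '0': {h, k} → {h, j, k}.
Read '1': {h, j, k} → {j}.
Read '0': {j} → {h, k}.
Read '0': {h, k} → {h, j, k}.
Read '0': {h, j, k} → {h, j, k}.
State k is in {h, j, k}.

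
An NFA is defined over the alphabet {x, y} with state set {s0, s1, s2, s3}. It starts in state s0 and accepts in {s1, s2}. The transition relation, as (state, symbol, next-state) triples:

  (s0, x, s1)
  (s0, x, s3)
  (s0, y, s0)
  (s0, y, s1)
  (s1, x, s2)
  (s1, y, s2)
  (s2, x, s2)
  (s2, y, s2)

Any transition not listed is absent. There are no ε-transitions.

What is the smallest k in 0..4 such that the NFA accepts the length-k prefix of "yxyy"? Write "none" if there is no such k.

Start in {s0}.
Read 'y': {s0} → {s0, s1}.
None of the earlier sets intersect F, but {s0, s1} does.

1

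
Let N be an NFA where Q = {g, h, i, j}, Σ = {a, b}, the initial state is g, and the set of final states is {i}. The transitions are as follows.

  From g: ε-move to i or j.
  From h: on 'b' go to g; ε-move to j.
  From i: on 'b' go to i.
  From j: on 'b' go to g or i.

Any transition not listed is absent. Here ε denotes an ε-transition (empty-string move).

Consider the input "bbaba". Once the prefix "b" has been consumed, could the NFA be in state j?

Yes

Start: ε-closure({g}) = {g, i, j}.
Read 'b': {g, i, j} → {g, i, j}.
State j is in {g, i, j}.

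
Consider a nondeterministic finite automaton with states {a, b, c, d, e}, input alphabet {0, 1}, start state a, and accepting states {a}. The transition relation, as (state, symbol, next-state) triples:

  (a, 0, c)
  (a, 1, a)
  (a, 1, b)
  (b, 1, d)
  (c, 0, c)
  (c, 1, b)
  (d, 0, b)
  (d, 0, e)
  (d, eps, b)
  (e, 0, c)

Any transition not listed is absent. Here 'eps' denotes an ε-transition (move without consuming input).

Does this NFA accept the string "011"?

No

Start in {a}.
Read '0': {a} → {c}.
Read '1': {c} → {b}.
Read '1': {b} → {b, d}.
The final set {b, d} contains no accepting state.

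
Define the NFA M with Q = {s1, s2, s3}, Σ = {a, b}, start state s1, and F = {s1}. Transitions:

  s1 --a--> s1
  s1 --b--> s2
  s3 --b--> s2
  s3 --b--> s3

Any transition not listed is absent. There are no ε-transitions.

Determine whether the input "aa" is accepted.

Yes

Start in {s1}.
Read 'a': s1→{s1}; now {s1}.
Read 'a': s1→{s1}; now {s1}.
The final set {s1} contains the accepting state s1.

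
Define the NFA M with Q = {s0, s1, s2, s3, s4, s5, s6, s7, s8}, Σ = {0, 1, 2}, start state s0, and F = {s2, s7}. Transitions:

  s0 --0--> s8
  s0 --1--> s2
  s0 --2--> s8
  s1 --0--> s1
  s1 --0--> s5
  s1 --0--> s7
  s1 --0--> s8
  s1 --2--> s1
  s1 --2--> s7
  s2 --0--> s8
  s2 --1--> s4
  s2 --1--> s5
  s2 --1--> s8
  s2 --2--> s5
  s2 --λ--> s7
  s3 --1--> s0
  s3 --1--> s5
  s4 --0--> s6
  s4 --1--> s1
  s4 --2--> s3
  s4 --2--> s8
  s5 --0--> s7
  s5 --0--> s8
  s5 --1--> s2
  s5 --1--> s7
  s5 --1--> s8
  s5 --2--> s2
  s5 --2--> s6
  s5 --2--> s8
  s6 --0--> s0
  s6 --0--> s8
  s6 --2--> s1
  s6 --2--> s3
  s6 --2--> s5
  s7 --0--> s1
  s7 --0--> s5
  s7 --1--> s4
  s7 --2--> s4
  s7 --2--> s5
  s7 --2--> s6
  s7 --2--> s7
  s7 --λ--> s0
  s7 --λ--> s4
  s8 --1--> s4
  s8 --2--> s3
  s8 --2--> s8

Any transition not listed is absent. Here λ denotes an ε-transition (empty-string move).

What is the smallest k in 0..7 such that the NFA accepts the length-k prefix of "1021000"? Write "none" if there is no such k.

1

Start in {s0}.
Read '1': s0→{s2}; union {s2}; ε-closure = {s0, s2, s4, s7}.
None of the earlier sets intersect F, but {s0, s2, s4, s7} does.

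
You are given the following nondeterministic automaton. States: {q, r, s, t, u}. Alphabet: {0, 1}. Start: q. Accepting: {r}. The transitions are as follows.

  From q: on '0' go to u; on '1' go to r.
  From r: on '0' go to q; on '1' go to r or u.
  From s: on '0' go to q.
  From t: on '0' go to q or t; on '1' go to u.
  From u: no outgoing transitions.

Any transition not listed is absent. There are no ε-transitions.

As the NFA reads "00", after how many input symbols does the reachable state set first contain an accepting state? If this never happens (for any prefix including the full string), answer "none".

Start in {q}.
Read '0': q→{u}; now {u}.
Read '0': u→∅; now ∅.
No reachable set along the way intersects F.

none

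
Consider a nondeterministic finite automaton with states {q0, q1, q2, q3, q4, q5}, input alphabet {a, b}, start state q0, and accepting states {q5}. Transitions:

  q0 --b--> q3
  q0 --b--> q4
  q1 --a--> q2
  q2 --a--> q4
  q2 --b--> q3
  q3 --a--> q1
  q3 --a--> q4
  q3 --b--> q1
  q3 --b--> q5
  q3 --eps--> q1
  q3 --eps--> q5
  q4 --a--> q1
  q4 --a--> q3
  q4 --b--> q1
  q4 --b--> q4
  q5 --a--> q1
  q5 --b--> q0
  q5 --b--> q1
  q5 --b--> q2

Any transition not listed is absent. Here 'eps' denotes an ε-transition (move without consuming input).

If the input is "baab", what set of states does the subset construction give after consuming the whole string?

Start in {q0}.
Read 'b': q0→{q3, q4}; union {q3, q4}; ε-closure = {q1, q3, q4, q5}.
Read 'a': q1→{q2}, q3→{q1, q4}, q4→{q1, q3}, q5→{q1}; union {q1, q2, q3, q4}; ε-closure = {q1, q2, q3, q4, q5}.
Read 'a': q1→{q2}, q2→{q4}, q3→{q1, q4}, q4→{q1, q3}, q5→{q1}; union {q1, q2, q3, q4}; ε-closure = {q1, q2, q3, q4, q5}.
Read 'b': q1→∅, q2→{q3}, q3→{q1, q5}, q4→{q1, q4}, q5→{q0, q1, q2}; now {q0, q1, q2, q3, q4, q5}.

{q0, q1, q2, q3, q4, q5}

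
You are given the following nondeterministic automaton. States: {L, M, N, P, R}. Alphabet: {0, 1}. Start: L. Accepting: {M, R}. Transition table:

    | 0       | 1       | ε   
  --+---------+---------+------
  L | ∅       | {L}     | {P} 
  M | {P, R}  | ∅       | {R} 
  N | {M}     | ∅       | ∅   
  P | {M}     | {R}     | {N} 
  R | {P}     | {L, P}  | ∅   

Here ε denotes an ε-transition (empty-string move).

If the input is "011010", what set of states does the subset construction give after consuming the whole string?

{M, N, P, R}

Start: ε-closure({L}) = {L, N, P}.
Read '0': L→∅, N→{M}, P→{M}; union {M}; ε-closure = {M, R}.
Read '1': M→∅, R→{L, P}; union {L, P}; ε-closure = {L, N, P}.
Read '1': L→{L}, N→∅, P→{R}; union {L, R}; ε-closure = {L, N, P, R}.
Read '0': L→∅, N→{M}, P→{M}, R→{P}; union {M, P}; ε-closure = {M, N, P, R}.
Read '1': M→∅, N→∅, P→{R}, R→{L, P}; union {L, P, R}; ε-closure = {L, N, P, R}.
Read '0': L→∅, N→{M}, P→{M}, R→{P}; union {M, P}; ε-closure = {M, N, P, R}.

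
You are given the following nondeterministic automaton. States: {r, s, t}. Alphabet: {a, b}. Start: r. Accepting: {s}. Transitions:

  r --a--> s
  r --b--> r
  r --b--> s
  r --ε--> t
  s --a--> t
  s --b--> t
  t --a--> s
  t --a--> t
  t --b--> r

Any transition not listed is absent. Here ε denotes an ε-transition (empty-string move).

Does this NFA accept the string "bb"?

Yes

Start: ε-closure({r}) = {r, t}.
Read 'b': r→{r, s}, t→{r}; union {r, s}; ε-closure = {r, s, t}.
Read 'b': r→{r, s}, s→{t}, t→{r}; now {r, s, t}.
The final set {r, s, t} contains the accepting state s.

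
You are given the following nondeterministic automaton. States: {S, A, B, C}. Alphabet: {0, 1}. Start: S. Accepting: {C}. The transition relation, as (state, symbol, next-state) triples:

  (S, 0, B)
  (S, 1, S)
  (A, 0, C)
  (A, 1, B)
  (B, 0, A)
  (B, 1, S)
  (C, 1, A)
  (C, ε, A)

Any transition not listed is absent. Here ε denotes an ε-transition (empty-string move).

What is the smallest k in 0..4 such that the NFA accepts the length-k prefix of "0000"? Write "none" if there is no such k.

3

Start in {S}.
Read '0': S→{B}; now {B}.
Read '0': B→{A}; now {A}.
Read '0': A→{C}; union {C}; ε-closure = {A, C}.
None of the earlier sets intersect F, but {A, C} does.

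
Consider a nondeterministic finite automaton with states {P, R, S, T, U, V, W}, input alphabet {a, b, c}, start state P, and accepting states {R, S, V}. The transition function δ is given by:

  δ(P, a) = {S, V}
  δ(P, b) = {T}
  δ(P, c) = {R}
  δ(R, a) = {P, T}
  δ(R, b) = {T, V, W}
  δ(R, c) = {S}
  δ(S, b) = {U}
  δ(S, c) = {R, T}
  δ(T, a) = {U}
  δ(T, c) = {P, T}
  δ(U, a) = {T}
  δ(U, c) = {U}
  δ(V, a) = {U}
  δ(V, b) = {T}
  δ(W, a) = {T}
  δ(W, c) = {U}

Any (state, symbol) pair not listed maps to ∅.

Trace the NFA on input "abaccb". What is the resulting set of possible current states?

Start in {P}.
Read 'a': {P} → {S, V}.
Read 'b': {S, V} → {T, U}.
Read 'a': {T, U} → {T, U}.
Read 'c': {T, U} → {P, T, U}.
Read 'c': {P, T, U} → {P, R, T, U}.
Read 'b': {P, R, T, U} → {T, V, W}.

{T, V, W}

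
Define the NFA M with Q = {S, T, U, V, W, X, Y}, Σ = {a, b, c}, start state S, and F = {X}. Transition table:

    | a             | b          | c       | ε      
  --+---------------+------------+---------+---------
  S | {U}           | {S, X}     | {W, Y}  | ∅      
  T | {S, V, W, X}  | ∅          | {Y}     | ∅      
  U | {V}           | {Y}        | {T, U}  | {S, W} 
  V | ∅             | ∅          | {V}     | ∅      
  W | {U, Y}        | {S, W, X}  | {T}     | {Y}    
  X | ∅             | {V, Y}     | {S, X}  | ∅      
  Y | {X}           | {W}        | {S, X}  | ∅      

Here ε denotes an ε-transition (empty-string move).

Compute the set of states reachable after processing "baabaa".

Start in {S}.
Read 'b': {S} → {S, X}.
Read 'a': {S, X} → {S, U, W, Y}.
Read 'a': {S, U, W, Y} → {S, U, V, W, X, Y}.
Read 'b': {S, U, V, W, X, Y} → {S, V, W, X, Y}.
Read 'a': {S, V, W, X, Y} → {S, U, W, X, Y}.
Read 'a': {S, U, W, X, Y} → {S, U, V, W, X, Y}.

{S, U, V, W, X, Y}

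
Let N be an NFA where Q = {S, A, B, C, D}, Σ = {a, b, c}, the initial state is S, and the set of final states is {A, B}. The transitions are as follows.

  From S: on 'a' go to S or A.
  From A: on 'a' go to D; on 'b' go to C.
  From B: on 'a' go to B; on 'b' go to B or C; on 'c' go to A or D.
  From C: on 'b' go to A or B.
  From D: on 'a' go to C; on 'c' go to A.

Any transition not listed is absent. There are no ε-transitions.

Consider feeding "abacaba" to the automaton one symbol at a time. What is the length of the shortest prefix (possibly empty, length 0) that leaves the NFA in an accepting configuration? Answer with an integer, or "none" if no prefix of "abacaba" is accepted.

Start in {S}.
Read 'a': {S} → {S, A}.
None of the earlier sets intersect F, but {S, A} does.

1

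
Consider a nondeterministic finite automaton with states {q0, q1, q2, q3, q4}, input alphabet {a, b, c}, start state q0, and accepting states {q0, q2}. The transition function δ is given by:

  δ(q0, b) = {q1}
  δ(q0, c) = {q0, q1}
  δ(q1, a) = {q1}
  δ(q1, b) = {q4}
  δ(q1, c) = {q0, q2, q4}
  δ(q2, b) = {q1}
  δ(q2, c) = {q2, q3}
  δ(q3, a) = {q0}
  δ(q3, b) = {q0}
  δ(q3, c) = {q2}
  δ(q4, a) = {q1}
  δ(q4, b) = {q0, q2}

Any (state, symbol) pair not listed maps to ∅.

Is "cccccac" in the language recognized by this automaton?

Start in {q0}.
Read 'c': {q0} → {q0, q1}.
Read 'c': {q0, q1} → {q0, q1, q2, q4}.
Read 'c': {q0, q1, q2, q4} → {q0, q1, q2, q3, q4}.
Read 'c': {q0, q1, q2, q3, q4} → {q0, q1, q2, q3, q4}.
Read 'c': {q0, q1, q2, q3, q4} → {q0, q1, q2, q3, q4}.
Read 'a': {q0, q1, q2, q3, q4} → {q0, q1}.
Read 'c': {q0, q1} → {q0, q1, q2, q4}.
The final set {q0, q1, q2, q4} contains the accepting states q0, q2.

Yes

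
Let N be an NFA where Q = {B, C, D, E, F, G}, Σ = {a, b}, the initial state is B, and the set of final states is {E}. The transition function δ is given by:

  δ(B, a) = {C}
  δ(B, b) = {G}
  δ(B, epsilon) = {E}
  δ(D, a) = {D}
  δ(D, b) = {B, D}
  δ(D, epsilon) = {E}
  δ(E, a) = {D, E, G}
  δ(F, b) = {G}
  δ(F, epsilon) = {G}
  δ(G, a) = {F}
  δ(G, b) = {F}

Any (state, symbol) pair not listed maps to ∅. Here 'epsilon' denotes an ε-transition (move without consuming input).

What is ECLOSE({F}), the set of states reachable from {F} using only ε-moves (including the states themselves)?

Begin with {F}.
ε-move F → G; add G.

{F, G}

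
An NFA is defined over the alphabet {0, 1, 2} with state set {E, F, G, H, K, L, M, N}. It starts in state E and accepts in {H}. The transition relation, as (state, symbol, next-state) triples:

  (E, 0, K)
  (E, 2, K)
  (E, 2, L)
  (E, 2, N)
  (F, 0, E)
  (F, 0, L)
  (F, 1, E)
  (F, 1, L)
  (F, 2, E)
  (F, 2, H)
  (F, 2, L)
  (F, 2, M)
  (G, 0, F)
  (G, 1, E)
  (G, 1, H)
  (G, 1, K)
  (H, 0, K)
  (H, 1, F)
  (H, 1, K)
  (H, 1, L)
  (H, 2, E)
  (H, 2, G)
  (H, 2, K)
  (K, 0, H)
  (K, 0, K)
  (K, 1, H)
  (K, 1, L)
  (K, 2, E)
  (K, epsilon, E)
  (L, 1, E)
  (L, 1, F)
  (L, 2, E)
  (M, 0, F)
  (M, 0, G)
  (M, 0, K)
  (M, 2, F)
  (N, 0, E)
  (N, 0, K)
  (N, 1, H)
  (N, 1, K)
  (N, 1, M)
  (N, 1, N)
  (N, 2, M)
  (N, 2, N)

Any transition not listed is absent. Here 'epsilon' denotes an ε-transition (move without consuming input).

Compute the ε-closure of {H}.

Begin with {H}.
No ε-moves leave this set, so the closure equals the set itself.

{H}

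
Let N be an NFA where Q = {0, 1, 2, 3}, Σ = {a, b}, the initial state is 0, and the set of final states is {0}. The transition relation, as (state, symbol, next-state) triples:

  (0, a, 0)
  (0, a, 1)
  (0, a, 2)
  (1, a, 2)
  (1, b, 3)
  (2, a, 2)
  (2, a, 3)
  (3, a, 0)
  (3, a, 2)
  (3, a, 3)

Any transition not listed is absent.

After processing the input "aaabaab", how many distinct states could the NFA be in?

Start in {0}.
Read 'a': {0} → {0, 1, 2}.
Read 'a': {0, 1, 2} → {0, 1, 2, 3}.
Read 'a': {0, 1, 2, 3} → {0, 1, 2, 3}.
Read 'b': {0, 1, 2, 3} → {3}.
Read 'a': {3} → {0, 2, 3}.
Read 'a': {0, 2, 3} → {0, 1, 2, 3}.
Read 'b': {0, 1, 2, 3} → {3}.
That set has 1 state.

1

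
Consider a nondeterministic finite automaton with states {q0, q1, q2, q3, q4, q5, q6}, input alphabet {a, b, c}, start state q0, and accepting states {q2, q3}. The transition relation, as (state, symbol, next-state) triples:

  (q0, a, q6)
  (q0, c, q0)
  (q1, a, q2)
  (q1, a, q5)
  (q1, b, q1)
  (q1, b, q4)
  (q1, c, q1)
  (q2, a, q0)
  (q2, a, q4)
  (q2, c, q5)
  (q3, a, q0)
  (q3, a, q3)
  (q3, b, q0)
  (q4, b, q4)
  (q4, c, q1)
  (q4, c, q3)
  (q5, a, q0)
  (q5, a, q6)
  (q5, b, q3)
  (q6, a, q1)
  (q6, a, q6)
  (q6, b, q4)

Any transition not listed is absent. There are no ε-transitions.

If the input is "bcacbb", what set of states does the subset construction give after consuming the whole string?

Start in {q0}.
Read 'b': q0→∅; now ∅.
The set is empty and remains empty for the remaining 5 symbols.

∅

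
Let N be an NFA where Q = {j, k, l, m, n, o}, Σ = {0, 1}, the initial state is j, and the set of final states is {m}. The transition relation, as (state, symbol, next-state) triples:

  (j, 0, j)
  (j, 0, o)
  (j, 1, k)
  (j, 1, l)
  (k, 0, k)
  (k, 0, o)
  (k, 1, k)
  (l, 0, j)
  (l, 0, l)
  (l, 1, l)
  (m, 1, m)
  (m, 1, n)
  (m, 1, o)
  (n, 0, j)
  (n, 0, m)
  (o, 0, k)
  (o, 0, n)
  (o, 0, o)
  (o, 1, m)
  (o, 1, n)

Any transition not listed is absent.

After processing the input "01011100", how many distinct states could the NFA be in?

Start in {j}.
Read '0': j→{j, o}; now {j, o}.
Read '1': j→{k, l}, o→{m, n}; now {k, l, m, n}.
Read '0': k→{k, o}, l→{j, l}, m→∅, n→{j, m}; now {j, k, l, m, o}.
Read '1': j→{k, l}, k→{k}, l→{l}, m→{m, n, o}, o→{m, n}; now {k, l, m, n, o}.
Read '1': k→{k}, l→{l}, m→{m, n, o}, n→∅, o→{m, n}; now {k, l, m, n, o}.
Read '1': k→{k}, l→{l}, m→{m, n, o}, n→∅, o→{m, n}; now {k, l, m, n, o}.
Read '0': k→{k, o}, l→{j, l}, m→∅, n→{j, m}, o→{k, n, o}; now {j, k, l, m, n, o}.
Read '0': j→{j, o}, k→{k, o}, l→{j, l}, m→∅, n→{j, m}, o→{k, n, o}; now {j, k, l, m, n, o}.
That set has 6 states.

6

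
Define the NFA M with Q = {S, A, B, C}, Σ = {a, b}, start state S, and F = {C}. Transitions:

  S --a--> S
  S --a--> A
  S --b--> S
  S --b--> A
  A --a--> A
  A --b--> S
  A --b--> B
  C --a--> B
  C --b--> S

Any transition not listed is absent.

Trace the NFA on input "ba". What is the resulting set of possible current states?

{S, A}

Start in {S}.
Read 'b': S→{S, A}; now {S, A}.
Read 'a': S→{S, A}, A→{A}; now {S, A}.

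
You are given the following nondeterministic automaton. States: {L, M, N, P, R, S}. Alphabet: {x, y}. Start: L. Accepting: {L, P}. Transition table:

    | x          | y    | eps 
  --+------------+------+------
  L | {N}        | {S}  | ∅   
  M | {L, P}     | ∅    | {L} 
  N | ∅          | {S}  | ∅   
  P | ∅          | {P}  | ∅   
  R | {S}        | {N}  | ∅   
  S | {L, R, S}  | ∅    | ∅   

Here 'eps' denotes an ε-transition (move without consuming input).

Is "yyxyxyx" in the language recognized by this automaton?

Start in {L}.
Read 'y': L→{S}; now {S}.
Read 'y': S→∅; now ∅.
The set is empty and remains empty for the remaining 5 symbols.
The final set ∅ contains no accepting state.

No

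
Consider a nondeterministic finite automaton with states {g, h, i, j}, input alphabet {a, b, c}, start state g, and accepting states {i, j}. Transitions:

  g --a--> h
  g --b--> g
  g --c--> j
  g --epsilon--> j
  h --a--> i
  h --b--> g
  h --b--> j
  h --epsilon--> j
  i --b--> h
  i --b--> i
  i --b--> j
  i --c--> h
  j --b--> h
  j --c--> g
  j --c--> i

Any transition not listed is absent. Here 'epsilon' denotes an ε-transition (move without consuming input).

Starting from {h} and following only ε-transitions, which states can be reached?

Begin with {h}.
ε-move h → j; add j.

{h, j}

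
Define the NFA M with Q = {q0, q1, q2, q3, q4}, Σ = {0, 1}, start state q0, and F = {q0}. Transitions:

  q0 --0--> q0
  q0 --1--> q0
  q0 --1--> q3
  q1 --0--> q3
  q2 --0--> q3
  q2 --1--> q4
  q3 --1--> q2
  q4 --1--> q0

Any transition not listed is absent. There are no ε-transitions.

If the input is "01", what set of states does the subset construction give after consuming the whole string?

{q0, q3}

Start in {q0}.
Read '0': q0→{q0}; now {q0}.
Read '1': q0→{q0, q3}; now {q0, q3}.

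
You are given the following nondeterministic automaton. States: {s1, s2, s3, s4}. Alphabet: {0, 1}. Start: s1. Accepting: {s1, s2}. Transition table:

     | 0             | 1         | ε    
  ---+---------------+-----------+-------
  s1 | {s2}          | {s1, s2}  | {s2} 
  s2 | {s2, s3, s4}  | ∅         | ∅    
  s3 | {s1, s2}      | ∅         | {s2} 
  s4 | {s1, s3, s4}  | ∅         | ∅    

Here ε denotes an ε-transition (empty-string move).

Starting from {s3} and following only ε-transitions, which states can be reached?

{s2, s3}

Begin with {s3}.
ε-move s3 → s2; add s2.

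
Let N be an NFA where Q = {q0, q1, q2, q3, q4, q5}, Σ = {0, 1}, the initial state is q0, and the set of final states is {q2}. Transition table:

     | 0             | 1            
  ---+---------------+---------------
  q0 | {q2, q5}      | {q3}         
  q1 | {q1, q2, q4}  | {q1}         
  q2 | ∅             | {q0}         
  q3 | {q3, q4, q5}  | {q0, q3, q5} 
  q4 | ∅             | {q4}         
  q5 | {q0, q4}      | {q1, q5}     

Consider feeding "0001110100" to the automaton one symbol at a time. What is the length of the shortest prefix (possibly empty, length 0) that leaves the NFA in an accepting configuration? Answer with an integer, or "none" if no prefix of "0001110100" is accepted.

1

Start in {q0}.
Read '0': q0→{q2, q5}; now {q2, q5}.
None of the earlier sets intersect F, but {q2, q5} does.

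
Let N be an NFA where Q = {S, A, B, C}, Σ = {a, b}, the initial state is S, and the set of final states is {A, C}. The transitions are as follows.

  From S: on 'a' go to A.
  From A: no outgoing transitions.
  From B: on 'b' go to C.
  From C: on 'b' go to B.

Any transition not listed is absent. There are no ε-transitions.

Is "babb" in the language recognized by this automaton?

No

Start in {S}.
Read 'b': S→∅; now ∅.
The set is empty and remains empty for the remaining 3 symbols.
The final set ∅ contains no accepting state.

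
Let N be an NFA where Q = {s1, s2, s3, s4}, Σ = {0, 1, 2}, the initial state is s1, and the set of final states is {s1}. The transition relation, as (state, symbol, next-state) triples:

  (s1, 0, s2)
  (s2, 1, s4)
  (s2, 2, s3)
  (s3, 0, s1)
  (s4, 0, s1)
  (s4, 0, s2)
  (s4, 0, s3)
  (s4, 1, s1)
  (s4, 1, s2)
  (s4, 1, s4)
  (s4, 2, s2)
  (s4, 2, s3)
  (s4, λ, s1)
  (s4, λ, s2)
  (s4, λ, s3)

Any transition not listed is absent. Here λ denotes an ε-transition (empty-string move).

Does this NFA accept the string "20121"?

No

Start in {s1}.
Read '2': s1→∅; now ∅.
The set is empty and remains empty for the remaining 4 symbols.
The final set ∅ contains no accepting state.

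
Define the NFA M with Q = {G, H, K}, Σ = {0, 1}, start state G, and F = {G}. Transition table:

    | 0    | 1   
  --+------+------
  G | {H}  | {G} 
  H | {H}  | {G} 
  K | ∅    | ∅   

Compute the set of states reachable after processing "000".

{H}

Start in {G}.
Read '0': G→{H}; now {H}.
Read '0': H→{H}; now {H}.
Read '0': H→{H}; now {H}.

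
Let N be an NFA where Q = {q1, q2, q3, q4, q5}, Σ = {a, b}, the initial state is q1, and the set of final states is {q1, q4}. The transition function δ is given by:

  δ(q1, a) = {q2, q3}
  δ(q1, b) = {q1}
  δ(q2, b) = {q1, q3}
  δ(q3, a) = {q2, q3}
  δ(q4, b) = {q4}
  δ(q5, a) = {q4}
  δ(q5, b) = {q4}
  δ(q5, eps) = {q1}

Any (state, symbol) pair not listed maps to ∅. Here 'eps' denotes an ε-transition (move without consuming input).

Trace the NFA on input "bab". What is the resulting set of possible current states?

Start in {q1}.
Read 'b': q1→{q1}; now {q1}.
Read 'a': q1→{q2, q3}; now {q2, q3}.
Read 'b': q2→{q1, q3}, q3→∅; now {q1, q3}.

{q1, q3}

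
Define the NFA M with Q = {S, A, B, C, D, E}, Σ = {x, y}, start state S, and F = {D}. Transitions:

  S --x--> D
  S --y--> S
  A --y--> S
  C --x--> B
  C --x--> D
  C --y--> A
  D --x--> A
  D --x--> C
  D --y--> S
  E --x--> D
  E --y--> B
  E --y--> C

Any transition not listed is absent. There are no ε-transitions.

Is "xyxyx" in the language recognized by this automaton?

Yes

Start in {S}.
Read 'x': S→{D}; now {D}.
Read 'y': D→{S}; now {S}.
Read 'x': S→{D}; now {D}.
Read 'y': D→{S}; now {S}.
Read 'x': S→{D}; now {D}.
The final set {D} contains the accepting state D.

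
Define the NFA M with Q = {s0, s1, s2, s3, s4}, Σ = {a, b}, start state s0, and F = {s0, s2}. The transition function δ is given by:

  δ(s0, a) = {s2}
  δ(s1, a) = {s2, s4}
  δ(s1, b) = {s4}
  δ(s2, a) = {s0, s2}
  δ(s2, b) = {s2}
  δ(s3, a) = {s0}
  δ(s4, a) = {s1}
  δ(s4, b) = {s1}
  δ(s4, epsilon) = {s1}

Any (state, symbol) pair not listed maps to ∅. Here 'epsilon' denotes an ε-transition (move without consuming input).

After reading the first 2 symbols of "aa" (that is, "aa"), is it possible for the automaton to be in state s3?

No

Start in {s0}.
Read 'a': {s0} → {s2}.
Read 'a': {s2} → {s0, s2}.
State s3 is not in {s0, s2}.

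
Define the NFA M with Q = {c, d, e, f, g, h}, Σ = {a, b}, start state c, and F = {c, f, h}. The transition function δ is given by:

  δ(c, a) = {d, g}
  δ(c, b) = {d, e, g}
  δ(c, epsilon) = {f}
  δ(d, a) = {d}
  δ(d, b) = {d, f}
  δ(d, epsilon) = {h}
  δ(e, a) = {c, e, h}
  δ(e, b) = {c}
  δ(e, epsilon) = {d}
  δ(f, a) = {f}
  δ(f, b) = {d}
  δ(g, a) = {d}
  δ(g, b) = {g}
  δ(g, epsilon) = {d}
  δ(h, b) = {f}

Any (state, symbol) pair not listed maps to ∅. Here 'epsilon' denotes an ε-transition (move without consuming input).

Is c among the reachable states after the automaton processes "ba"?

Yes

Start: ε-closure({c}) = {c, f}.
Read 'b': c→{d, e, g}, f→{d}; union {d, e, g}; ε-closure = {d, e, g, h}.
Read 'a': d→{d}, e→{c, e, h}, g→{d}, h→∅; union {c, d, e, h}; ε-closure = {c, d, e, f, h}.
State c is in {c, d, e, f, h}.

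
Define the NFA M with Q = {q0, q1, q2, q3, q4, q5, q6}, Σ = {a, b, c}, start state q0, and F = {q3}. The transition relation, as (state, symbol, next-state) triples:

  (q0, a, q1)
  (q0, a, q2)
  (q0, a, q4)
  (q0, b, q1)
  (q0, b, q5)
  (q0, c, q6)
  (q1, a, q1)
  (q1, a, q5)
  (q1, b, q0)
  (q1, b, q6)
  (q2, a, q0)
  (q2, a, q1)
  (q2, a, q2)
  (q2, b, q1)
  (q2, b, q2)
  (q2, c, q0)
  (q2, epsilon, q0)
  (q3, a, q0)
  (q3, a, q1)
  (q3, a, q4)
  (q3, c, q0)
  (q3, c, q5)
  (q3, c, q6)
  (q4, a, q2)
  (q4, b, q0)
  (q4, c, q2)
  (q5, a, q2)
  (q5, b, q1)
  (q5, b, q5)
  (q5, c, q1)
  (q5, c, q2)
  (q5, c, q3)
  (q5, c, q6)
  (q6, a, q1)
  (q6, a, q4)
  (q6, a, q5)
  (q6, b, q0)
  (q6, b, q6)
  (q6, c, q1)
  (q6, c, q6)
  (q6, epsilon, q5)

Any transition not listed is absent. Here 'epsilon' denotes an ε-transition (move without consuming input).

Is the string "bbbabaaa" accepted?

No

Start in {q0}.
Read 'b': q0→{q1, q5}; now {q1, q5}.
Read 'b': q1→{q0, q6}, q5→{q1, q5}; now {q0, q1, q5, q6}.
Read 'b': q0→{q1, q5}, q1→{q0, q6}, q5→{q1, q5}, q6→{q0, q6}; now {q0, q1, q5, q6}.
Read 'a': q0→{q1, q2, q4}, q1→{q1, q5}, q5→{q2}, q6→{q1, q4, q5}; union {q1, q2, q4, q5}; ε-closure = {q0, q1, q2, q4, q5}.
Read 'b': q0→{q1, q5}, q1→{q0, q6}, q2→{q1, q2}, q4→{q0}, q5→{q1, q5}; now {q0, q1, q2, q5, q6}.
Read 'a': q0→{q1, q2, q4}, q1→{q1, q5}, q2→{q0, q1, q2}, q5→{q2}, q6→{q1, q4, q5}; now {q0, q1, q2, q4, q5}.
Read 'a': q0→{q1, q2, q4}, q1→{q1, q5}, q2→{q0, q1, q2}, q4→{q2}, q5→{q2}; now {q0, q1, q2, q4, q5}.
Read 'a': q0→{q1, q2, q4}, q1→{q1, q5}, q2→{q0, q1, q2}, q4→{q2}, q5→{q2}; now {q0, q1, q2, q4, q5}.
The final set {q0, q1, q2, q4, q5} contains no accepting state.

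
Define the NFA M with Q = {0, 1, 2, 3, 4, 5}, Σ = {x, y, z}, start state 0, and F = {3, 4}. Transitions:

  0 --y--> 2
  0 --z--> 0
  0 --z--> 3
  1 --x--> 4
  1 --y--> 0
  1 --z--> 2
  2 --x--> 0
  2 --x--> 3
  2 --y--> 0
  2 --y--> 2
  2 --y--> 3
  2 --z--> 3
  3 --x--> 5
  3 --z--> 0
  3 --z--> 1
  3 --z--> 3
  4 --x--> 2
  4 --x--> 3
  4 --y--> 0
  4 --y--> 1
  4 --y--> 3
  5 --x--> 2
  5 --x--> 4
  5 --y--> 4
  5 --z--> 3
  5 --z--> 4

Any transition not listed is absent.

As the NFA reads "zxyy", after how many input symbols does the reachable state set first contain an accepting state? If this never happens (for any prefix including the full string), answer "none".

Start in {0}.
Read 'z': 0→{0, 3}; now {0, 3}.
None of the earlier sets intersect F, but {0, 3} does.

1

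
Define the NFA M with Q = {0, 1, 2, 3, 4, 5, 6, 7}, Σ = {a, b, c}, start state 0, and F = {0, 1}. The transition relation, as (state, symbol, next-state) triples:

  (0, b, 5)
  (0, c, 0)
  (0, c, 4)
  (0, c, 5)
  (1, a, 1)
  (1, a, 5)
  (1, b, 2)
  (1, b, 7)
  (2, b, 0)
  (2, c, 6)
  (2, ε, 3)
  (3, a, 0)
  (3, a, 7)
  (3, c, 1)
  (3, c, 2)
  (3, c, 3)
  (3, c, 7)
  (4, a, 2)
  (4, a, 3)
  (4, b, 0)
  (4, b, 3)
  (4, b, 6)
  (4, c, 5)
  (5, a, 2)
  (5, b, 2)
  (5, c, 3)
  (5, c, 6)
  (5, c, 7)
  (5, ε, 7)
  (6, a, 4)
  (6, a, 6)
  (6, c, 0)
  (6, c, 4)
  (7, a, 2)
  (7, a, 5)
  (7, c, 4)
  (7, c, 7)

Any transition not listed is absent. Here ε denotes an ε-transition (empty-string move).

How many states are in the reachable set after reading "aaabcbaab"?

0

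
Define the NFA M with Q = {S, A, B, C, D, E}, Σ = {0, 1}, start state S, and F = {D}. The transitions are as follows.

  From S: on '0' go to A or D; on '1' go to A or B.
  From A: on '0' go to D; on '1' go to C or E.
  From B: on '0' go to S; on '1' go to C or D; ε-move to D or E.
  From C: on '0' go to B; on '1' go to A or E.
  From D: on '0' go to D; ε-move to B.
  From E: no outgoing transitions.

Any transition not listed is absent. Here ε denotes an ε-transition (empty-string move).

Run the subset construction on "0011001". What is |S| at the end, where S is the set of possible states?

5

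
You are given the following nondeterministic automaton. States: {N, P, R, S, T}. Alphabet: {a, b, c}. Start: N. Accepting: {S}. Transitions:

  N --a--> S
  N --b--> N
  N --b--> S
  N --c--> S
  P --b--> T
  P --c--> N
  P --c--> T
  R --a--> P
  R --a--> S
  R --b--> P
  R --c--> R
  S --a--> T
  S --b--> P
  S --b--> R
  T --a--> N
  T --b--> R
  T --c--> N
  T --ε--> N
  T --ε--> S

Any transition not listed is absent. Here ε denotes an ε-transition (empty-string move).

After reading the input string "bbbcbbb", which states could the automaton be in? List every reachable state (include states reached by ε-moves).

{N, P, R, S, T}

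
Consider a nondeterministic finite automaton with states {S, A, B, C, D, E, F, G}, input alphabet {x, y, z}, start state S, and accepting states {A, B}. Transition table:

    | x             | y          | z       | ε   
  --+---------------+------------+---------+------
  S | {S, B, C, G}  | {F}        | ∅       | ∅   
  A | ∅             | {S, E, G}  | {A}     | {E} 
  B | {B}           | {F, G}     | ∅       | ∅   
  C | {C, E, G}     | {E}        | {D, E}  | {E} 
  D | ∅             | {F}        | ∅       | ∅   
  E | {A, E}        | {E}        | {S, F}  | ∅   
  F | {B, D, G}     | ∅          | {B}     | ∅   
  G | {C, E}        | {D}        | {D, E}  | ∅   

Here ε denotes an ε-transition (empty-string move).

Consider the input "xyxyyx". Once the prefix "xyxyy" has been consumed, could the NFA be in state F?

Yes

Start in {S}.
Read 'x': {S} → {S, B, C, E, G}.
Read 'y': {S, B, C, E, G} → {D, E, F, G}.
Read 'x': {D, E, F, G} → {A, B, C, D, E, G}.
Read 'y': {A, B, C, D, E, G} → {S, D, E, F, G}.
Read 'y': {S, D, E, F, G} → {D, E, F}.
State F is in {D, E, F}.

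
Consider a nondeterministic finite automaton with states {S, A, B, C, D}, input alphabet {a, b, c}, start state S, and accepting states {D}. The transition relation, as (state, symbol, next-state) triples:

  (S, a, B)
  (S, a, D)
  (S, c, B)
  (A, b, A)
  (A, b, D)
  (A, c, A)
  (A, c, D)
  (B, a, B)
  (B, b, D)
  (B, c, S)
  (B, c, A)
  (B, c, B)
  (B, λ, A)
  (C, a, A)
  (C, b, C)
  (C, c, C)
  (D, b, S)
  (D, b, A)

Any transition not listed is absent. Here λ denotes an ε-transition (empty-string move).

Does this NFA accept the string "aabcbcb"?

Yes

Start in {S}.
Read 'a': {S} → {A, B, D}.
Read 'a': {A, B, D} → {A, B}.
Read 'b': {A, B} → {A, D}.
Read 'c': {A, D} → {A, D}.
Read 'b': {A, D} → {S, A, D}.
Read 'c': {S, A, D} → {A, B, D}.
Read 'b': {A, B, D} → {S, A, D}.
The final set {S, A, D} contains the accepting state D.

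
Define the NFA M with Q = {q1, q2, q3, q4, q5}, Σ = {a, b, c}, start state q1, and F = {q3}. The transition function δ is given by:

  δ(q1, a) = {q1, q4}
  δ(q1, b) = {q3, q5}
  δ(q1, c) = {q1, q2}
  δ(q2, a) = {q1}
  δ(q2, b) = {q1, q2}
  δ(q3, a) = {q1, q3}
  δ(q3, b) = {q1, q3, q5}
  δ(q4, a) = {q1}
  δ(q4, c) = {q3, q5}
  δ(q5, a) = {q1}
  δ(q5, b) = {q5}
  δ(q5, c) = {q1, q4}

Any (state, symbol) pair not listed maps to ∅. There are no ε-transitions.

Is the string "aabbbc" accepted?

No

Start in {q1}.
Read 'a': q1→{q1, q4}; now {q1, q4}.
Read 'a': q1→{q1, q4}, q4→{q1}; now {q1, q4}.
Read 'b': q1→{q3, q5}, q4→∅; now {q3, q5}.
Read 'b': q3→{q1, q3, q5}, q5→{q5}; now {q1, q3, q5}.
Read 'b': q1→{q3, q5}, q3→{q1, q3, q5}, q5→{q5}; now {q1, q3, q5}.
Read 'c': q1→{q1, q2}, q3→∅, q5→{q1, q4}; now {q1, q2, q4}.
The final set {q1, q2, q4} contains no accepting state.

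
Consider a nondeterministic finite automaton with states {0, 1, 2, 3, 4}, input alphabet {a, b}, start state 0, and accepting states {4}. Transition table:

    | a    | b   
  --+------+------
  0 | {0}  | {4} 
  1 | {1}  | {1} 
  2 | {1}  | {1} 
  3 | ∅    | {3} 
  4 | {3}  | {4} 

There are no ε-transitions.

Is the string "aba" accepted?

Start in {0}.
Read 'a': 0→{0}; now {0}.
Read 'b': 0→{4}; now {4}.
Read 'a': 4→{3}; now {3}.
The final set {3} contains no accepting state.

No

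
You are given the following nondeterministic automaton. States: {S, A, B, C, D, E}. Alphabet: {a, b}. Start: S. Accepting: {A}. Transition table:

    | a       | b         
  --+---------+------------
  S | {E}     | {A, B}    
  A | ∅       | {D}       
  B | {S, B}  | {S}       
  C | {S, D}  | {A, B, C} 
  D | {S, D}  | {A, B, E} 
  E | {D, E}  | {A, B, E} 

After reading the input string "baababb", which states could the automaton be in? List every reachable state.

Start in {S}.
Read 'b': {S} → {A, B}.
Read 'a': {A, B} → {S, B}.
Read 'a': {S, B} → {S, B, E}.
Read 'b': {S, B, E} → {S, A, B, E}.
Read 'a': {S, A, B, E} → {S, B, D, E}.
Read 'b': {S, B, D, E} → {S, A, B, E}.
Read 'b': {S, A, B, E} → {S, A, B, D, E}.

{S, A, B, D, E}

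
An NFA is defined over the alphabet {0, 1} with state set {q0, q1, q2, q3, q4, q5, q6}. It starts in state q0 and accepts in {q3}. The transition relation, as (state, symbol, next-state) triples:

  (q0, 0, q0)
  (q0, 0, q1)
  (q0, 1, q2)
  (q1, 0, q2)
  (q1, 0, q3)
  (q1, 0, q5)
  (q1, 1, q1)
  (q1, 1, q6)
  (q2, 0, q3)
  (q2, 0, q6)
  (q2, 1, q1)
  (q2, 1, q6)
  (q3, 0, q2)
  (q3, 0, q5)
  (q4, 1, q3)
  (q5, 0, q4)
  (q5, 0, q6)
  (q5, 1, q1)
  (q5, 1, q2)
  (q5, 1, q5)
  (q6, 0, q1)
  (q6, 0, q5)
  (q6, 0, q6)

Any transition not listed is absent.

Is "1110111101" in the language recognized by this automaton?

Start in {q0}.
Read '1': {q0} → {q2}.
Read '1': {q2} → {q1, q6}.
Read '1': {q1, q6} → {q1, q6}.
Read '0': {q1, q6} → {q1, q2, q3, q5, q6}.
Read '1': {q1, q2, q3, q5, q6} → {q1, q2, q5, q6}.
Read '1': {q1, q2, q5, q6} → {q1, q2, q5, q6}.
Read '1': {q1, q2, q5, q6} → {q1, q2, q5, q6}.
Read '1': {q1, q2, q5, q6} → {q1, q2, q5, q6}.
Read '0': {q1, q2, q5, q6} → {q1, q2, q3, q4, q5, q6}.
Read '1': {q1, q2, q3, q4, q5, q6} → {q1, q2, q3, q5, q6}.
The final set {q1, q2, q3, q5, q6} contains the accepting state q3.

Yes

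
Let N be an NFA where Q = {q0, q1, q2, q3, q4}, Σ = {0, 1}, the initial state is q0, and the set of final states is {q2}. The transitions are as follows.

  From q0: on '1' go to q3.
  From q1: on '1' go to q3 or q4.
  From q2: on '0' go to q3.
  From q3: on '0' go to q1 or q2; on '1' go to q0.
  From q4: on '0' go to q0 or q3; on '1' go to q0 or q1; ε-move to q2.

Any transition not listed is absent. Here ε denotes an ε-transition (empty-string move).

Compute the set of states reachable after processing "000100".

∅

Start in {q0}.
Read '0': q0→∅; now ∅.
The set is empty and remains empty for the remaining 5 symbols.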